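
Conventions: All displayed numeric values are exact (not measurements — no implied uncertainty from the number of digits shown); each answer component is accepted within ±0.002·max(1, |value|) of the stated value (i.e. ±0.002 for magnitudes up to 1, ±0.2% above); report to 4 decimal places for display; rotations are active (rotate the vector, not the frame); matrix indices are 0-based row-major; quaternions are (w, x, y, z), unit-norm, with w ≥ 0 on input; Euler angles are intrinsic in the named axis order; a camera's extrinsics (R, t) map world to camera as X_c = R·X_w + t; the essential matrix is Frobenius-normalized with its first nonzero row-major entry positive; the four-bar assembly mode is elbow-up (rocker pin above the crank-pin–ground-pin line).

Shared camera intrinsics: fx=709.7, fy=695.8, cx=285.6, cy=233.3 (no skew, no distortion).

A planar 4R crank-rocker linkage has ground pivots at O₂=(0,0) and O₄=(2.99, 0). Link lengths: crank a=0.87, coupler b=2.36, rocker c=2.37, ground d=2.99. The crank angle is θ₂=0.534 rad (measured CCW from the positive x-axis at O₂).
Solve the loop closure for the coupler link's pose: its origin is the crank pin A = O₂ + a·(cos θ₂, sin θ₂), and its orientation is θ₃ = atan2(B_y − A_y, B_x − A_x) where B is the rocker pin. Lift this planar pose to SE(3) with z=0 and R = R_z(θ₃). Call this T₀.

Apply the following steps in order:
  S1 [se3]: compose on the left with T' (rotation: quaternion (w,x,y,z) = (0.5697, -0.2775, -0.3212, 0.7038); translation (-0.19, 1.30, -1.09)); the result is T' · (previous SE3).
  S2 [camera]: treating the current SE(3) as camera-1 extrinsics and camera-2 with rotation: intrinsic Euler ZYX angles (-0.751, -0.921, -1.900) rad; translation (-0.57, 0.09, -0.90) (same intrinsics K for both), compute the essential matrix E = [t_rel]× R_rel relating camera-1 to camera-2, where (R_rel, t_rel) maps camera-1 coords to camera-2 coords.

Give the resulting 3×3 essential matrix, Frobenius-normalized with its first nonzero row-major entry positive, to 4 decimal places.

matrix = [0.0004 0.3831 0.5776; 0.6345 0.2399 -0.1209; 0.1493 -0.0232 -0.1485]

source (fourbar_fk): coupler pose = R=[0.6406 -0.7679 0.0000; 0.7679 0.6406 0.0000; 0.0000 0.0000 1.0000], t=(0.7489, 0.4428, 0.0000)
after S1 (compose_se3): R=[-0.6050 -0.2483 -0.7565; 0.5168 -0.8452 -0.1359; -0.6057 -0.4732 0.6397], t=(-0.6136, 1.9699, -1.4486)
after S2 (essential): [0.0004 0.3831 0.5776; 0.6345 0.2399 -0.1209; 0.1493 -0.0232 -0.1485]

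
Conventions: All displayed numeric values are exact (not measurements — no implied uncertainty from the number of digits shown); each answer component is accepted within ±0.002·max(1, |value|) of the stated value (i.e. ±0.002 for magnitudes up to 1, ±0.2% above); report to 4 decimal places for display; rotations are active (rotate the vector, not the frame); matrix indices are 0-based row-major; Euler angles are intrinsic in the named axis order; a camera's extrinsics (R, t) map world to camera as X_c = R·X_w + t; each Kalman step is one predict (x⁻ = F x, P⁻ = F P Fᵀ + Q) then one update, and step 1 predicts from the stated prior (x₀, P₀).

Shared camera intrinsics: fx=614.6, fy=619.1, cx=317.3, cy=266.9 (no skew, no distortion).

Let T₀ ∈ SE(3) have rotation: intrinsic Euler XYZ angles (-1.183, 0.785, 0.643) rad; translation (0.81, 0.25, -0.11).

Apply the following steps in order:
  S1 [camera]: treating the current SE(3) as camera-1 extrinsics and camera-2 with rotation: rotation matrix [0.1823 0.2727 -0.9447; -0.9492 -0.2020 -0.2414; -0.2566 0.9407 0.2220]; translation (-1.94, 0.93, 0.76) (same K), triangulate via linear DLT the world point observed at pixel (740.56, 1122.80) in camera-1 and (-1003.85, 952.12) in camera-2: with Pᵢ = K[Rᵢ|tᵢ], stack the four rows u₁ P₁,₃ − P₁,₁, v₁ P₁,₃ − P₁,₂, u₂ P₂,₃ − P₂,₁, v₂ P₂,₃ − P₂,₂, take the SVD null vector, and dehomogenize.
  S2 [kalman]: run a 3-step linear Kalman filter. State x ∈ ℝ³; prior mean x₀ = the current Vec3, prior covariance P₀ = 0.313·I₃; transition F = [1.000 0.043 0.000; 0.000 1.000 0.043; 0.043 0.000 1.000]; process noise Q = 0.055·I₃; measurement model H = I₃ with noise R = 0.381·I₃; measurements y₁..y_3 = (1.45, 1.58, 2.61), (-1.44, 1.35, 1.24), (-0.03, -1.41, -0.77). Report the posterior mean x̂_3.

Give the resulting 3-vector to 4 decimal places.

result = (-0.4451, 0.2894, 0.8878)

after S1 (triangulate): (-1.7020, 0.2435, 1.8850)
after S2 (kf_track): (-0.4451, 0.2894, 0.8878)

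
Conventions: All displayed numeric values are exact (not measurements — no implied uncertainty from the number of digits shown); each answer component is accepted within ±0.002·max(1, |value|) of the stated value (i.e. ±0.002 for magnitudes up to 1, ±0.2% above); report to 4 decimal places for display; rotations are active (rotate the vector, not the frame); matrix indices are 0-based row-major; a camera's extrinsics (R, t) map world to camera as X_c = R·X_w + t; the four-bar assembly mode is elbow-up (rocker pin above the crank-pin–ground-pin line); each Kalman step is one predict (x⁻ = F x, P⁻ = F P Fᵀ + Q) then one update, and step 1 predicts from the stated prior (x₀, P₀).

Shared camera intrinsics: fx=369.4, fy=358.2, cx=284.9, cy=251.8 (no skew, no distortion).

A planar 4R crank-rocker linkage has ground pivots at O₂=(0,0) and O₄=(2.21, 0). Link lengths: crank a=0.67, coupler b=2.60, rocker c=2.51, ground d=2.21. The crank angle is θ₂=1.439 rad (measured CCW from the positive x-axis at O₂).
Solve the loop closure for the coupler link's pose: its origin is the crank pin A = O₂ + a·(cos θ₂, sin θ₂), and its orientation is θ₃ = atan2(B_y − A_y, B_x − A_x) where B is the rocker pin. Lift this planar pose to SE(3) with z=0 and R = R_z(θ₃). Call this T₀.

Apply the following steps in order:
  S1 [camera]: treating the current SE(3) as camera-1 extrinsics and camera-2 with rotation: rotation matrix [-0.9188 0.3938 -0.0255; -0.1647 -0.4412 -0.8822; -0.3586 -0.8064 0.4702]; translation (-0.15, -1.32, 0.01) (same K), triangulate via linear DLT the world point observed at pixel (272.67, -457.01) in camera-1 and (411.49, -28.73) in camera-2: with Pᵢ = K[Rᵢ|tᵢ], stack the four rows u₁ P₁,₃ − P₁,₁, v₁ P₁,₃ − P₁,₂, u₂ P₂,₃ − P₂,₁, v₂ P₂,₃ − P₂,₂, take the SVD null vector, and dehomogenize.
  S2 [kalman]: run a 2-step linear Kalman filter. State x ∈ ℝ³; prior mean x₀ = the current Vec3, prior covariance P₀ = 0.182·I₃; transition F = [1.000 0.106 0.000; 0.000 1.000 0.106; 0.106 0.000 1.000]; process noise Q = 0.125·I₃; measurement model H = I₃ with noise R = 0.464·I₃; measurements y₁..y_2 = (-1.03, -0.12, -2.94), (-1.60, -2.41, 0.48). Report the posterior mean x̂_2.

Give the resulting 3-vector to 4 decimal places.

source (fourbar_fk): coupler pose = R=[0.7101 -0.7041 0.0000; 0.7041 0.7101 0.0000; 0.0000 0.0000 1.0000], t=(0.0880, 0.6642, 0.0000)
after S1 (triangulate): (-1.0939, -0.9595, 0.3979)
after S2 (kf_track): (-1.3820, -1.3917, -0.5138)

result = (-1.3820, -1.3917, -0.5138)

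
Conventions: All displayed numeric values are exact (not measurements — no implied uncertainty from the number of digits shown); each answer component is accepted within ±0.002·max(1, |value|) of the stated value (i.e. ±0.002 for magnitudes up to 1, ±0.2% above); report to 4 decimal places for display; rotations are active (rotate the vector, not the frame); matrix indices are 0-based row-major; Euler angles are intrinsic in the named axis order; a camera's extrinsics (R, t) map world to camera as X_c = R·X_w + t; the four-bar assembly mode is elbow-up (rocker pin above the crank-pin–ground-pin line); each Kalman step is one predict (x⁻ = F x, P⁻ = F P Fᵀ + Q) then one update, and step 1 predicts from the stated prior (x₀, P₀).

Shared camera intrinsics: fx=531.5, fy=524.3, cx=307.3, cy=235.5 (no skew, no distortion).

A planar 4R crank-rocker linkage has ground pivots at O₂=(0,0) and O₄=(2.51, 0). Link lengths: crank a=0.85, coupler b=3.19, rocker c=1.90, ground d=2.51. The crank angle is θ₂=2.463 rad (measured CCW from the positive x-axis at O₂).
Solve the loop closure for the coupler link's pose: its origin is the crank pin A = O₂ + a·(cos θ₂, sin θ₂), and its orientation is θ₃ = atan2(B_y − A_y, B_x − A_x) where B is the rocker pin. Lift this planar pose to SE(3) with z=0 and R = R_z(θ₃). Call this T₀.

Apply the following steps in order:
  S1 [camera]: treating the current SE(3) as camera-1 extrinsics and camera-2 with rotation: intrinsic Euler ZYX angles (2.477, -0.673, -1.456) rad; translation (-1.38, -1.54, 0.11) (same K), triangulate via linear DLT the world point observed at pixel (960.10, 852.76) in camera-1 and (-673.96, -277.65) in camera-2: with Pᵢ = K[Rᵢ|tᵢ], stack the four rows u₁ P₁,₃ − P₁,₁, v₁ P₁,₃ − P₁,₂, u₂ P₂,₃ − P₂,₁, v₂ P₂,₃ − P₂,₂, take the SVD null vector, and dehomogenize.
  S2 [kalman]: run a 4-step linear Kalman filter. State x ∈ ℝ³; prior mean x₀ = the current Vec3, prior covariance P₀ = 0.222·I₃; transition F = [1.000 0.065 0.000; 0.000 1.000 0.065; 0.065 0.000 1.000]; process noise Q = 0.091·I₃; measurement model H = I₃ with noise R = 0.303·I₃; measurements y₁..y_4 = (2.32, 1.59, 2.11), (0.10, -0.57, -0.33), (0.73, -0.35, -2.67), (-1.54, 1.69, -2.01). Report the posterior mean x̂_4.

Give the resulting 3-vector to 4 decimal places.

result = (-0.1087, 0.5792, -1.2159)

source (fourbar_fk): coupler pose = R=[0.9067 -0.4219 0.0000; 0.4219 0.9067 0.0000; 0.0000 0.0000 1.0000], t=(-0.6617, 0.5335, 0.0000)
after S1 (triangulate): (1.7788, -0.2840, 0.8719)
after S2 (kf_track): (-0.1087, 0.5792, -1.2159)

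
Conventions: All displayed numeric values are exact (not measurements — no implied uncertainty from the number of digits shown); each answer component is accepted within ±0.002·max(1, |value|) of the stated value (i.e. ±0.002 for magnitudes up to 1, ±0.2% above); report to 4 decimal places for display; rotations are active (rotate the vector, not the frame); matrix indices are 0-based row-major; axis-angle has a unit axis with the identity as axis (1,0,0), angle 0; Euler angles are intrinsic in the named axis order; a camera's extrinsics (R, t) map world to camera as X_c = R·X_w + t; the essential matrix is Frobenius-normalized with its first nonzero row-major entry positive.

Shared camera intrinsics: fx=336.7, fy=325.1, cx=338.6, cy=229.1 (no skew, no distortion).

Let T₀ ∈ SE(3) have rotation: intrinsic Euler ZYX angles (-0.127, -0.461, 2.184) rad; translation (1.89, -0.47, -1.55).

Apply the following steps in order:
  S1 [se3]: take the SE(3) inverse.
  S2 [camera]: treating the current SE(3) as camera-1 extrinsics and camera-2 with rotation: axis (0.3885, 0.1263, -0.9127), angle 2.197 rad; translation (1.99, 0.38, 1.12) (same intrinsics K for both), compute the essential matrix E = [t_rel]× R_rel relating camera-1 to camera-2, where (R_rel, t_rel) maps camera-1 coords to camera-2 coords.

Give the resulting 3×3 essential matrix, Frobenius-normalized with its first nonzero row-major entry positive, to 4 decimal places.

matrix = [0.3446 -0.1368 -0.2464; -0.4204 0.1442 -0.5473; 0.3769 -0.1525 -0.3735]

after S1 (invert_se3): R=[0.8884 -0.1134 0.4448; -0.4338 -0.5248 0.7324; 0.1504 -0.8436 -0.5154], t=(-1.0429, 1.7084, -1.4796)
after S2 (essential): [0.3446 -0.1368 -0.2464; -0.4204 0.1442 -0.5473; 0.3769 -0.1525 -0.3735]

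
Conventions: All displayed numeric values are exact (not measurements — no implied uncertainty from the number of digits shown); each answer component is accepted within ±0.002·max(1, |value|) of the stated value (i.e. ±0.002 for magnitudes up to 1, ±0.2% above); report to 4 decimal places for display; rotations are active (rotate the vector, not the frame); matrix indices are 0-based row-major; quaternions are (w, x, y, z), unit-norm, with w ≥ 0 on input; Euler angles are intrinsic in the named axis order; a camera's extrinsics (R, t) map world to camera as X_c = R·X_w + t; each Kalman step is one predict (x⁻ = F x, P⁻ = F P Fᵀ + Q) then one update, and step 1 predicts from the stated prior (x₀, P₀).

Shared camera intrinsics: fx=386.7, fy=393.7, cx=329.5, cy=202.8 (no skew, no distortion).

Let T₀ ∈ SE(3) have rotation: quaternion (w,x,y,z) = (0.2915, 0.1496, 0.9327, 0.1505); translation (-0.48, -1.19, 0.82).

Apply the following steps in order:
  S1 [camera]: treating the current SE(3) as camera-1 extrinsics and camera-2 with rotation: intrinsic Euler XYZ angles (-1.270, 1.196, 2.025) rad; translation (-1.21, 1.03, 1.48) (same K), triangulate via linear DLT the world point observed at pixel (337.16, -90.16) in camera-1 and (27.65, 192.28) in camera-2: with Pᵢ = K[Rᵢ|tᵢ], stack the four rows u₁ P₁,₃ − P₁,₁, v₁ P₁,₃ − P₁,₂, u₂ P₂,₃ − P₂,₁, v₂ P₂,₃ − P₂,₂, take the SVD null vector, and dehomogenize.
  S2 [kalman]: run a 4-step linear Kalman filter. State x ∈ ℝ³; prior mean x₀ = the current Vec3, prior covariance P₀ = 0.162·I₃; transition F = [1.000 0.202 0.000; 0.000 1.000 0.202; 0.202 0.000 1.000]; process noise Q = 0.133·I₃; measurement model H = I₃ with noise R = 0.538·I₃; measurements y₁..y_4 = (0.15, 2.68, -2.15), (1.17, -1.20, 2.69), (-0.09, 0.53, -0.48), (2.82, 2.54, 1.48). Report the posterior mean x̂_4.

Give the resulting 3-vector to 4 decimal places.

result = (1.3772, 1.3420, 0.7268)

after S1 (triangulate): (-1.3395, 0.1717, -0.9497)
after S2 (kf_track): (1.3772, 1.3420, 0.7268)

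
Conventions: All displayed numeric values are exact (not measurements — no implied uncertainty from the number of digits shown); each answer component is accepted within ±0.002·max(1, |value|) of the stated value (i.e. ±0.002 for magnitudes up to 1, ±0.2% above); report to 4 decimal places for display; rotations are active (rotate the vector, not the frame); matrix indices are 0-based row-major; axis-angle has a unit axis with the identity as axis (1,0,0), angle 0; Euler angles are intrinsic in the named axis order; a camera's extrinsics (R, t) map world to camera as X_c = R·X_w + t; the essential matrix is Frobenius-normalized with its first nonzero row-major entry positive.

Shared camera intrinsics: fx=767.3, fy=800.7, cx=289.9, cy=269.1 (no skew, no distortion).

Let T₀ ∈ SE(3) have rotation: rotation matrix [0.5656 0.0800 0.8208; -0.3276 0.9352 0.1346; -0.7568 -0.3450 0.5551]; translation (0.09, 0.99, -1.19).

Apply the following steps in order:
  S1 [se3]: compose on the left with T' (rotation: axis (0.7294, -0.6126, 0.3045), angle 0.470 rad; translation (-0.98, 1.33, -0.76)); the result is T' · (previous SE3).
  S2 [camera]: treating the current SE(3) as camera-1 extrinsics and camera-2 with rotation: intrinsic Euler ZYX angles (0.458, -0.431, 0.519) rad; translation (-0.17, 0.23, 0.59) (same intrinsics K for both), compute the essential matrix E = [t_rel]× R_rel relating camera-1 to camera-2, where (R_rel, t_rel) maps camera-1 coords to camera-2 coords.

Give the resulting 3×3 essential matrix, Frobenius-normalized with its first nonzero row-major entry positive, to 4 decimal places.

after S1 (compose_se3): R=[0.7897 -0.0109 0.6134; 0.0105 0.9999 0.0043; -0.6134 0.0031 0.7897], t=(-0.7776, 2.6782, -1.4988)
after S2 (essential): [0.5255 0.3922 0.1486; 0.1009 0.1737 0.1570; -0.3722 0.2196 0.5443]

matrix = [0.5255 0.3922 0.1486; 0.1009 0.1737 0.1570; -0.3722 0.2196 0.5443]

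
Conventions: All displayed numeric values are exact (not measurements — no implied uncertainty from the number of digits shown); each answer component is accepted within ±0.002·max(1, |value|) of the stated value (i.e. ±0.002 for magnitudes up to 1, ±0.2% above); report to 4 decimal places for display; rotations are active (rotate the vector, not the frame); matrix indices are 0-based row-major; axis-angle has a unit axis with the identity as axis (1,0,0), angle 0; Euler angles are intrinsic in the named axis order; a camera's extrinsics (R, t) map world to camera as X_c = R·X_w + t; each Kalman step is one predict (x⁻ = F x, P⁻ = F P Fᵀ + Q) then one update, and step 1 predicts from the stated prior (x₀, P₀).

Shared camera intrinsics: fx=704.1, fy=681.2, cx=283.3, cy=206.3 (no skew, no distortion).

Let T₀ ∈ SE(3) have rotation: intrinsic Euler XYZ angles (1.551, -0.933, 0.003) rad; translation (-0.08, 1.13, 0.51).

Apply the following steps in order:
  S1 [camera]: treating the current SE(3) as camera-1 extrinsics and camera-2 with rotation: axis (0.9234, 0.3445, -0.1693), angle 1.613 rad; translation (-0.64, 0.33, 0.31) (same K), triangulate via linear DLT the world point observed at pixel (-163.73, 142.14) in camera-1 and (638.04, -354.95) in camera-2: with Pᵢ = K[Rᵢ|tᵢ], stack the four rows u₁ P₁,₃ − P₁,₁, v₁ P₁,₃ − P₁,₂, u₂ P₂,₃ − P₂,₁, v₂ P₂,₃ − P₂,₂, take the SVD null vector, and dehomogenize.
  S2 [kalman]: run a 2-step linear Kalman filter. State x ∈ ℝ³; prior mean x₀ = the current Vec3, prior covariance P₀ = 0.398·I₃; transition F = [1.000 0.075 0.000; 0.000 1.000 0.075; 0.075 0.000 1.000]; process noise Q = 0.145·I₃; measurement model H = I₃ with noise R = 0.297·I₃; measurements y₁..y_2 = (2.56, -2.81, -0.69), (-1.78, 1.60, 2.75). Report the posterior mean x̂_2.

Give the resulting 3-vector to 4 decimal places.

result = (-0.1185, 0.3164, 1.6181)

after S1 (triangulate): (0.2799, 1.8104, 1.9596)
after S2 (kf_track): (-0.1185, 0.3164, 1.6181)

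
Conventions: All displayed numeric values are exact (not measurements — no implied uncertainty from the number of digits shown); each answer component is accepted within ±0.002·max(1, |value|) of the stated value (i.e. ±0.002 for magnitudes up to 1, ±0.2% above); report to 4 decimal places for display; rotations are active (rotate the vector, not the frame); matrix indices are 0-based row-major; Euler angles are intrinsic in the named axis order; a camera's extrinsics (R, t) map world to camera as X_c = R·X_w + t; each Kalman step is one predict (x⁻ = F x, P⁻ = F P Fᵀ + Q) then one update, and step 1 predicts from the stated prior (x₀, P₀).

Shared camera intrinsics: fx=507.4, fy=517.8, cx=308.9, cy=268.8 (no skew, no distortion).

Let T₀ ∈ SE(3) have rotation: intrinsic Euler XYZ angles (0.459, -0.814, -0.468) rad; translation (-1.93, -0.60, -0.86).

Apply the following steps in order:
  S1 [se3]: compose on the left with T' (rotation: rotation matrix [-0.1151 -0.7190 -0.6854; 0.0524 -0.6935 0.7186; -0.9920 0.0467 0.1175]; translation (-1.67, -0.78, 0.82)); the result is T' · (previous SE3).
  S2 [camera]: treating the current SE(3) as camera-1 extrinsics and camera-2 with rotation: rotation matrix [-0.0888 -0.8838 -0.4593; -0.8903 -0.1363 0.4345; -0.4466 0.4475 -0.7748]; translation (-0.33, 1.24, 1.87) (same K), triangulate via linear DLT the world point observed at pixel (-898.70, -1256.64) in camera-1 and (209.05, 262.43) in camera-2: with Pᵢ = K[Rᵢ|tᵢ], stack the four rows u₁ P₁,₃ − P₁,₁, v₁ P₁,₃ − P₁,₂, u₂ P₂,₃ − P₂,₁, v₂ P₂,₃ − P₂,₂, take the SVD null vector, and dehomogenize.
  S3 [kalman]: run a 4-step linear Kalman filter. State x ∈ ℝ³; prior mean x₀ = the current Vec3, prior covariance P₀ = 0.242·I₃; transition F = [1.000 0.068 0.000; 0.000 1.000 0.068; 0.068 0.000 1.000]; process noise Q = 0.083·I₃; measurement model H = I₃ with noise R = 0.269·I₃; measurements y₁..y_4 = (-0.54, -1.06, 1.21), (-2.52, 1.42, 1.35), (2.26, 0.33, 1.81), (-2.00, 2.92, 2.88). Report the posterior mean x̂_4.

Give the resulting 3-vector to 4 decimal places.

after S1 (compose_se3): R=[0.1652 -0.9790 -0.1195; 0.7863 0.0576 0.6151; -0.5953 -0.1956 0.7793], t=(-0.4271, -1.0831, 2.6054)
after S2 (triangulate): (0.2926, 1.4503, -1.9090)
after S3 (kf_track): (-0.5666, 1.6256, 1.8478)

result = (-0.5666, 1.6256, 1.8478)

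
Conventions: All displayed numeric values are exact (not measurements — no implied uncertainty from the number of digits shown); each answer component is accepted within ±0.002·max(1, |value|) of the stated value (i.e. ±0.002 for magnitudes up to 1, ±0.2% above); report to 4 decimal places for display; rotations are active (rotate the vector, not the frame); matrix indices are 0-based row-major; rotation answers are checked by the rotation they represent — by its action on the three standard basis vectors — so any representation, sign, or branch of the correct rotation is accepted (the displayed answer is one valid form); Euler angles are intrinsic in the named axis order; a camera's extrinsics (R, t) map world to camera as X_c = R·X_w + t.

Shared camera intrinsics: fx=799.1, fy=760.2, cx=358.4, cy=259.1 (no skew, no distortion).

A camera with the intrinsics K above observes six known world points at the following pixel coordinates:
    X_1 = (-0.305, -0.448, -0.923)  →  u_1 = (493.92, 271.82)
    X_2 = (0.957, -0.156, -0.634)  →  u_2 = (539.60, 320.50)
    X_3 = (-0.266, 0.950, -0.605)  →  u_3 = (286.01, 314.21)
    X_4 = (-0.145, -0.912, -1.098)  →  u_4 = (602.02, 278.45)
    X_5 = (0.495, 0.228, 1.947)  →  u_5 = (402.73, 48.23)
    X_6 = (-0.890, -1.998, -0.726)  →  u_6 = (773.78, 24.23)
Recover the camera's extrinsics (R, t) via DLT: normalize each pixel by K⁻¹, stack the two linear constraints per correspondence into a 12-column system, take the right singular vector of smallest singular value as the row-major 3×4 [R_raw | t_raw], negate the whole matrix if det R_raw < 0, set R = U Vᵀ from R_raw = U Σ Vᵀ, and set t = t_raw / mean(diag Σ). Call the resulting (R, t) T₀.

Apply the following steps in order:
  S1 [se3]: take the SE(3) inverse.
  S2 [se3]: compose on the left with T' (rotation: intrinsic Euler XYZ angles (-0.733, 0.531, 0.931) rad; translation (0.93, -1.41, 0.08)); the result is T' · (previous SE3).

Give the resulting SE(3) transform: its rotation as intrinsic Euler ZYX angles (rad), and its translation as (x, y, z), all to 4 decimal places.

rotation (euler_zyx) = (-0.4444, 0.4522, -1.8403), translation = (-1.1410, -5.8004, 1.0774)

source (pnp_recover): camera pose = R=[0.5985 -0.7959 -0.0918; 0.3822 0.3844 -0.8404; 0.7041 0.4678 0.5342], t=(0.4200, -0.4200, 4.9200)
after S1 (invert_se3): R=[0.5985 0.3822 0.7041; -0.7959 0.3844 0.4678; -0.0918 -0.8404 0.5342], t=(-3.5550, -1.8061, -2.9427)
after S2 (compose_se3): R=[0.8121 -0.4947 0.3094; -0.3867 -0.0593 0.9203; -0.4369 -0.8671 -0.2395], t=(-1.1410, -5.8004, 1.0774)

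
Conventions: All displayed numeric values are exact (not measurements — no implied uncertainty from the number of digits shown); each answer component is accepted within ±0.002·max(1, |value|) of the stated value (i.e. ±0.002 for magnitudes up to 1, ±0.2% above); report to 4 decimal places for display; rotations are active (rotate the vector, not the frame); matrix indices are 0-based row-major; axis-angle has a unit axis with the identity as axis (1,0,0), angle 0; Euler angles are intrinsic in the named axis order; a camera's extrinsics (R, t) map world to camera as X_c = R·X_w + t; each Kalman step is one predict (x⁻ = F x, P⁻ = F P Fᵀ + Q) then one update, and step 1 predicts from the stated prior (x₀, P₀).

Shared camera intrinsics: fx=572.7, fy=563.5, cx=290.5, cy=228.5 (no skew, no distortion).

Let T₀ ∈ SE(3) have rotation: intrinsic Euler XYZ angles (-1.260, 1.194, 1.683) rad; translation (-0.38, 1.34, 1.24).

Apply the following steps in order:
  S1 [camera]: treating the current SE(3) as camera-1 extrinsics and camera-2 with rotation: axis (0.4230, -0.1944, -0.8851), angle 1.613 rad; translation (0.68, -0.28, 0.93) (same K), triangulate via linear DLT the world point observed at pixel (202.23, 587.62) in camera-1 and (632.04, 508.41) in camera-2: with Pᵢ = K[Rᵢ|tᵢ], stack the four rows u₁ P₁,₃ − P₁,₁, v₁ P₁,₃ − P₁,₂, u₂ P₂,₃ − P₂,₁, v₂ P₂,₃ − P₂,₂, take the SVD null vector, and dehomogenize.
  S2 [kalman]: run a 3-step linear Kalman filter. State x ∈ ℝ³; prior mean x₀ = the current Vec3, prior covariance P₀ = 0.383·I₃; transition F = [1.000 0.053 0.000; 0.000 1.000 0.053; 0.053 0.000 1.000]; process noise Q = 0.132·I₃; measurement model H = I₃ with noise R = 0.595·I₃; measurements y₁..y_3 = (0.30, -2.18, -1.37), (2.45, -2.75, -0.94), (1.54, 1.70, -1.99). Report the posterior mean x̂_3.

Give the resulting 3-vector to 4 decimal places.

after S1 (triangulate): (-1.8342, 1.8925, 0.4574)
after S2 (kf_track): (0.8600, -0.0357, -1.1197)

result = (0.8600, -0.0357, -1.1197)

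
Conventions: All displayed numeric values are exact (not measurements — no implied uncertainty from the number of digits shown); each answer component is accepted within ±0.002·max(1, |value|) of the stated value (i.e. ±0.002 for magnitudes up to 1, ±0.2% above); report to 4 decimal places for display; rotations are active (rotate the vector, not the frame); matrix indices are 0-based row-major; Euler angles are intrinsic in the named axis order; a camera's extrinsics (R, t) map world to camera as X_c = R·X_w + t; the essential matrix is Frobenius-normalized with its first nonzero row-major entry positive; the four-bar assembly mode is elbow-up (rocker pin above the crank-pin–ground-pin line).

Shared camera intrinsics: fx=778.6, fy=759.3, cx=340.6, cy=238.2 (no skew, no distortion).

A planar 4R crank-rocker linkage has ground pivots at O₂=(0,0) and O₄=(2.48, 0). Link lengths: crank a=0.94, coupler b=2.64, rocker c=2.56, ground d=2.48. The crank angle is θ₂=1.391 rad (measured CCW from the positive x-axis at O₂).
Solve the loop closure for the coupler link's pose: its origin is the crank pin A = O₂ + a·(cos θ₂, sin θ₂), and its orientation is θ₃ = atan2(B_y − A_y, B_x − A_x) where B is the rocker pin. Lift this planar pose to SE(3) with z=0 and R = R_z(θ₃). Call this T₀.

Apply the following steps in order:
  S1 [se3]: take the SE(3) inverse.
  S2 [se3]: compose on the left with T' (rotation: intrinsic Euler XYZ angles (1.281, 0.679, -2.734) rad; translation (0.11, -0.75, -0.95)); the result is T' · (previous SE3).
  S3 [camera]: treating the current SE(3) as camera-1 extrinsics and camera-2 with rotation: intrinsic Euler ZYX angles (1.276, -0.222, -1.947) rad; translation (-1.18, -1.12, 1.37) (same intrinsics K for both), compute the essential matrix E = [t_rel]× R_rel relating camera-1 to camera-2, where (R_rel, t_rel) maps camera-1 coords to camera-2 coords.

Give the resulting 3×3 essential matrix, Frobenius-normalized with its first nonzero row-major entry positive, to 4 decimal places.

source (fourbar_fk): coupler pose = R=[0.7882 -0.6154 0.0000; 0.6154 0.7882 0.0000; 0.0000 0.0000 1.0000], t=(0.1681, 0.9248, 0.0000)
after S1 (invert_se3): R=[0.7882 0.6154 0.0000; -0.6154 0.7882 0.0000; 0.0000 0.0000 1.0000], t=(-0.7017, -0.6255, 0.0000)
after S2 (compose_se3): R=[-0.7530 -0.1965 0.6280; -0.5101 -0.4285 -0.7458; 0.4157 -0.8819 0.2224], t=(0.4183, -0.2680, -0.2042)
after S3 (essential): [0.3543 0.2571 -0.4878; -0.5304 0.3283 -0.0317; -0.1447 0.3133 -0.2476]

matrix = [0.3543 0.2571 -0.4878; -0.5304 0.3283 -0.0317; -0.1447 0.3133 -0.2476]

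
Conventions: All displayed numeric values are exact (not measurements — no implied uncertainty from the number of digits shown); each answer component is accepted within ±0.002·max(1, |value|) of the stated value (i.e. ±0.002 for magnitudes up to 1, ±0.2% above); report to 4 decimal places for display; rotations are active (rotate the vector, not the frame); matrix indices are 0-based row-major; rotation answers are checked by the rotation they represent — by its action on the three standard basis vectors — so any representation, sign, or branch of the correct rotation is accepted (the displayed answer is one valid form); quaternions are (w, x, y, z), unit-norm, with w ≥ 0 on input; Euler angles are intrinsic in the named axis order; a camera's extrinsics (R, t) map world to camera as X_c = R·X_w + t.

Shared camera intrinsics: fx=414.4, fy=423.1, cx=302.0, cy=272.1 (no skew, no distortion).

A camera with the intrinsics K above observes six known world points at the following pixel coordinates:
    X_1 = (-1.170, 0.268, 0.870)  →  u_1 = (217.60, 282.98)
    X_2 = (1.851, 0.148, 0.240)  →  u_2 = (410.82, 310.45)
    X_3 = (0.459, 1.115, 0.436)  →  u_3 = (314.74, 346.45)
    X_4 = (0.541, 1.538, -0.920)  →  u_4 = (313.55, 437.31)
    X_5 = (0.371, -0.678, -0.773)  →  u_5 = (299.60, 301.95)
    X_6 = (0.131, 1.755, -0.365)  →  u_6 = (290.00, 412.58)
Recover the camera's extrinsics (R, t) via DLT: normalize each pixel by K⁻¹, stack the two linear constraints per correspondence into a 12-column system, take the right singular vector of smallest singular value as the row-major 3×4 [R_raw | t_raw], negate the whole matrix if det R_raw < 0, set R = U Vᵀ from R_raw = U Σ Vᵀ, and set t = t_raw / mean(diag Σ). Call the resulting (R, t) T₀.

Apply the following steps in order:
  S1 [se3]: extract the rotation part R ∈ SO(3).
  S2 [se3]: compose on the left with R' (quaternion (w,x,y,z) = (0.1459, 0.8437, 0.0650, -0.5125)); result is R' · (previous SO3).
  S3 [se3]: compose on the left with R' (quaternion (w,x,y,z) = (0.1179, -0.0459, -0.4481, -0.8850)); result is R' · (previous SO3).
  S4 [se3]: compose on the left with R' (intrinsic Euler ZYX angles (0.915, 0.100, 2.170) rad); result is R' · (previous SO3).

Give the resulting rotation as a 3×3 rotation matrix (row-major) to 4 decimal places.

rotation (matrix) = ((-0.9507, -0.2849, 0.1223), (0.0258, 0.3204, 0.9469), (-0.3090, 0.9034, -0.2972))

source (pnp_recover): camera pose = R=[0.9950 0.0161 0.0981; 0.0400 0.8383 -0.5438; -0.0910 0.5450 0.8335], t=(-0.3100, 0.4699, 5.8194)
after S1 (rot_of_se3): [0.9950 0.0161 0.0981; 0.0400 0.8383 -0.5438; -0.0910 0.5450 0.8335]
after S2 (compose_so3): [0.5513 -0.2362 -0.8002; -0.0492 -0.9666 0.2514; -0.8329 -0.0992 -0.5445]
after S3 (compose_so3): [-0.5256 -0.0104 0.8507; -0.7339 0.5114 -0.4472; -0.4303 -0.8593 -0.2764]
after S4 (compose_so3): [-0.9507 -0.2849 0.1223; 0.0258 0.3204 0.9469; -0.3090 0.9034 -0.2972]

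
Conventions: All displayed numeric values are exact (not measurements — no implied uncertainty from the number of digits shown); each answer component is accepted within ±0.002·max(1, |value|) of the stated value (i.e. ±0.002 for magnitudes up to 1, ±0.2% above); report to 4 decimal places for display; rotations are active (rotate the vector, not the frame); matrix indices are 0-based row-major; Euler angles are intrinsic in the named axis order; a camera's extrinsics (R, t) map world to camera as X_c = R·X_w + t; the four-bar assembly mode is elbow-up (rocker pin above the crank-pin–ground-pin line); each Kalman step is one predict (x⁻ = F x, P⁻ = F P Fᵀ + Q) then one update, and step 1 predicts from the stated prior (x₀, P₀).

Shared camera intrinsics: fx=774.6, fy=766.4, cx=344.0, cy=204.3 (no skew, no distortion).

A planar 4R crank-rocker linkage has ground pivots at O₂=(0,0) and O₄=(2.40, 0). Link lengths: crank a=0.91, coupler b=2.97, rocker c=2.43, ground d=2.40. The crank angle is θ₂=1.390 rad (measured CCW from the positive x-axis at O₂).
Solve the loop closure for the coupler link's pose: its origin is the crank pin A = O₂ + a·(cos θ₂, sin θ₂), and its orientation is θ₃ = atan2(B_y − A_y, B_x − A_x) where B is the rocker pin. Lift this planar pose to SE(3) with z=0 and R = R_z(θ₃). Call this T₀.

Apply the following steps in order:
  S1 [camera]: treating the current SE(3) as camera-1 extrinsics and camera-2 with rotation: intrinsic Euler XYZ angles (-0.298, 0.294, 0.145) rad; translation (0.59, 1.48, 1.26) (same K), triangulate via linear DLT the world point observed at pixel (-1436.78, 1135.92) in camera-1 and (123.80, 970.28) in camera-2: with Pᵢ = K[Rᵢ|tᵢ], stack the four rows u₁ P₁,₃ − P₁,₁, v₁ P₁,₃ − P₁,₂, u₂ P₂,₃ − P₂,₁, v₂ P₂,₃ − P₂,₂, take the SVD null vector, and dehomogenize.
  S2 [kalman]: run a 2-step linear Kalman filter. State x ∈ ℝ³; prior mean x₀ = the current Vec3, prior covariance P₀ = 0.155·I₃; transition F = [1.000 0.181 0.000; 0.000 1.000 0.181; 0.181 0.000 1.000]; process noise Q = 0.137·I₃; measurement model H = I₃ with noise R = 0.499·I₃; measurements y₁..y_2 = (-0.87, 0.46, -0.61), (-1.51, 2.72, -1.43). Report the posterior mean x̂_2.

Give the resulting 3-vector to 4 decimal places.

source (fourbar_fk): coupler pose = R=[0.8603 -0.5097 0.0000; 0.5097 0.8603 0.0000; 0.0000 0.0000 1.0000], t=(0.1636, 0.8952, 0.0000)
after S1 (triangulate): (-1.3277, 0.5061, 0.5379)
after S2 (kf_track): (-1.1853, 1.3454, -0.6559)

result = (-1.1853, 1.3454, -0.6559)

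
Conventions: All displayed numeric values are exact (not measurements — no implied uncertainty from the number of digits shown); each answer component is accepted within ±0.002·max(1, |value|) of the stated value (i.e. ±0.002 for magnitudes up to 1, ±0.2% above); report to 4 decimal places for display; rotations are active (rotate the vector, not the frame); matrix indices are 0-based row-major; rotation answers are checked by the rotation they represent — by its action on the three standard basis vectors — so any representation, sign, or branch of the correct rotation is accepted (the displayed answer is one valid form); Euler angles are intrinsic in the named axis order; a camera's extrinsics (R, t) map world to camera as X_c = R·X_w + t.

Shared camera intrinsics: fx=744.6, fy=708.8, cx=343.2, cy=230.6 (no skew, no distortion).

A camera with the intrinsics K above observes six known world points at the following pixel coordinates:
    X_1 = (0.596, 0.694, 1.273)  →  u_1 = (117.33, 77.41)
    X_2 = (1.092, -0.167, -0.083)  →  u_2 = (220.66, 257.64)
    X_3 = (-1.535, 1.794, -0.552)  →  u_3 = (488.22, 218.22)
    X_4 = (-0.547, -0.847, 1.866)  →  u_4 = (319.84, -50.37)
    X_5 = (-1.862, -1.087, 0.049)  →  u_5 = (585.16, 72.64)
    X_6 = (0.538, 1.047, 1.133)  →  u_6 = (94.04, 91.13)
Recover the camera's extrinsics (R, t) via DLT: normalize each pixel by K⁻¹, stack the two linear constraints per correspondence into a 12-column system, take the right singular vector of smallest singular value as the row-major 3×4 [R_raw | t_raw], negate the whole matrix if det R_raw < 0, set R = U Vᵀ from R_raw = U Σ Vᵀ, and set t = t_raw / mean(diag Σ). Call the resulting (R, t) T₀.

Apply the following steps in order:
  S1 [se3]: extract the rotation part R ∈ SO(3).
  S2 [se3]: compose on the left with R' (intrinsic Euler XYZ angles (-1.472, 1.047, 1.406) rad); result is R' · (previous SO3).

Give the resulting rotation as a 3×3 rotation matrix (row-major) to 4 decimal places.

rotation (matrix) = ((0.1201, -0.8933, 0.4332), (0.5910, -0.2863, -0.7542), (0.7977, 0.3465, 0.4936))

source (pnp_recover): camera pose = R=[-0.8104 -0.4057 -0.4226; 0.3897 0.1654 -0.9060; 0.4375 -0.8989 0.0241], t=(-0.1799, -0.2500, 5.2202)
after S1 (rot_of_se3): [-0.8104 -0.4057 -0.4226; 0.3897 0.1654 -0.9060; 0.4375 -0.8989 0.0241]
after S2 (compose_so3): [0.1201 -0.8933 0.4332; 0.5910 -0.2863 -0.7542; 0.7977 0.3465 0.4936]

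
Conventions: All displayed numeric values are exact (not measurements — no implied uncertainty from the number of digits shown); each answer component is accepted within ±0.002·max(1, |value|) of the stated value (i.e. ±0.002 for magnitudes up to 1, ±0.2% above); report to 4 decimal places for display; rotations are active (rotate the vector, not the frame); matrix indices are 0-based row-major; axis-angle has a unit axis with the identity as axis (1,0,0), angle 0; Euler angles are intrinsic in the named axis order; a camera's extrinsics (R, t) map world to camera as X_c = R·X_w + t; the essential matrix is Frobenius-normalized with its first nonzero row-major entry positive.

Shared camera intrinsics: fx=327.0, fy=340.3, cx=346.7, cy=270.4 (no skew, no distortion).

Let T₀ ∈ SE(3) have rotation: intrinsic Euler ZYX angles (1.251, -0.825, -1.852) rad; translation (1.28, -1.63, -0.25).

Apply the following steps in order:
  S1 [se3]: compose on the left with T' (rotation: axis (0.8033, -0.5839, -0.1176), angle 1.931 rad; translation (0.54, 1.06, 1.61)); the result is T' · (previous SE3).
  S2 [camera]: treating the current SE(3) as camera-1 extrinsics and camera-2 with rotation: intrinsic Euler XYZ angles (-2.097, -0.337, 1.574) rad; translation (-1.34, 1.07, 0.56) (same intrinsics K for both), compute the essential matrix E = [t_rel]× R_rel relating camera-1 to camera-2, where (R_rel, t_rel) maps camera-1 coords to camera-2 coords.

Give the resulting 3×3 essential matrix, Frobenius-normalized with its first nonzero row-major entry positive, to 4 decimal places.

after S1 (compose_se3): R=[-0.7220 0.3864 -0.5740; -0.5728 0.1315 0.8091; 0.3881 0.9129 0.1264], t=(2.2290, 0.0949, 0.8526)
after S2 (essential): [0.4387 0.4721 -0.2873; 0.1198 0.1765 0.3840; 0.1056 0.1740 0.5174]

matrix = [0.4387 0.4721 -0.2873; 0.1198 0.1765 0.3840; 0.1056 0.1740 0.5174]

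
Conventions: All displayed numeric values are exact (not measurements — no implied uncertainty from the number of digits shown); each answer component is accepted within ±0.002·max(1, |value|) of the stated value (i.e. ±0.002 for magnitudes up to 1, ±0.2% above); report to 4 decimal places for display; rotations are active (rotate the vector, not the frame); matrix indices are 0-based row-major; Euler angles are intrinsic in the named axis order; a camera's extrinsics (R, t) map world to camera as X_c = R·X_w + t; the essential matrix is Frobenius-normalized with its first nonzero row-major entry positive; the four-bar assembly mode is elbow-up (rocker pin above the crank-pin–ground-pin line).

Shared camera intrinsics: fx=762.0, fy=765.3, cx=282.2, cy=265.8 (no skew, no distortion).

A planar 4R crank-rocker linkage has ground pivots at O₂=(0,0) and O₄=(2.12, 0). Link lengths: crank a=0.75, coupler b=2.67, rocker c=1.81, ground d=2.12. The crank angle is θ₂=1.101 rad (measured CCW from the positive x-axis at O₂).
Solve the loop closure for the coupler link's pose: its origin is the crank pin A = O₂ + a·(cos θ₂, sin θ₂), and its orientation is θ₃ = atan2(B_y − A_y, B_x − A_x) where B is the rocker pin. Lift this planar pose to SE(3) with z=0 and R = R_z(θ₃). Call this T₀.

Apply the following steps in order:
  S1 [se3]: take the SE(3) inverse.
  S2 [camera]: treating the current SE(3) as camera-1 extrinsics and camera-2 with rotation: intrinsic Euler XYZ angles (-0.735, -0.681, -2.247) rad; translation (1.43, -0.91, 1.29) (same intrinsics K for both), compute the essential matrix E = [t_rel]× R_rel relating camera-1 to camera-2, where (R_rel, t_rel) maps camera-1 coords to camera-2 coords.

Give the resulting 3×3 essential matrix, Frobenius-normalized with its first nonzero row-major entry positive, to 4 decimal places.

matrix = [0.2297 -0.2959 -0.4312; -0.3172 0.0848 -0.5377; -0.4183 0.3188 0.0150]

source (fourbar_fk): coupler pose = R=[0.9268 -0.3756 0.0000; 0.3756 0.9268 0.0000; 0.0000 0.0000 1.0000], t=(0.3395, 0.6687, 0.0000)
after S1 (invert_se3): R=[0.9268 0.3756 0.0000; -0.3756 0.9268 0.0000; 0.0000 0.0000 1.0000], t=(-0.5659, -0.4922, 0.0000)
after S2 (essential): [0.2297 -0.2959 -0.4312; -0.3172 0.0848 -0.5377; -0.4183 0.3188 0.0150]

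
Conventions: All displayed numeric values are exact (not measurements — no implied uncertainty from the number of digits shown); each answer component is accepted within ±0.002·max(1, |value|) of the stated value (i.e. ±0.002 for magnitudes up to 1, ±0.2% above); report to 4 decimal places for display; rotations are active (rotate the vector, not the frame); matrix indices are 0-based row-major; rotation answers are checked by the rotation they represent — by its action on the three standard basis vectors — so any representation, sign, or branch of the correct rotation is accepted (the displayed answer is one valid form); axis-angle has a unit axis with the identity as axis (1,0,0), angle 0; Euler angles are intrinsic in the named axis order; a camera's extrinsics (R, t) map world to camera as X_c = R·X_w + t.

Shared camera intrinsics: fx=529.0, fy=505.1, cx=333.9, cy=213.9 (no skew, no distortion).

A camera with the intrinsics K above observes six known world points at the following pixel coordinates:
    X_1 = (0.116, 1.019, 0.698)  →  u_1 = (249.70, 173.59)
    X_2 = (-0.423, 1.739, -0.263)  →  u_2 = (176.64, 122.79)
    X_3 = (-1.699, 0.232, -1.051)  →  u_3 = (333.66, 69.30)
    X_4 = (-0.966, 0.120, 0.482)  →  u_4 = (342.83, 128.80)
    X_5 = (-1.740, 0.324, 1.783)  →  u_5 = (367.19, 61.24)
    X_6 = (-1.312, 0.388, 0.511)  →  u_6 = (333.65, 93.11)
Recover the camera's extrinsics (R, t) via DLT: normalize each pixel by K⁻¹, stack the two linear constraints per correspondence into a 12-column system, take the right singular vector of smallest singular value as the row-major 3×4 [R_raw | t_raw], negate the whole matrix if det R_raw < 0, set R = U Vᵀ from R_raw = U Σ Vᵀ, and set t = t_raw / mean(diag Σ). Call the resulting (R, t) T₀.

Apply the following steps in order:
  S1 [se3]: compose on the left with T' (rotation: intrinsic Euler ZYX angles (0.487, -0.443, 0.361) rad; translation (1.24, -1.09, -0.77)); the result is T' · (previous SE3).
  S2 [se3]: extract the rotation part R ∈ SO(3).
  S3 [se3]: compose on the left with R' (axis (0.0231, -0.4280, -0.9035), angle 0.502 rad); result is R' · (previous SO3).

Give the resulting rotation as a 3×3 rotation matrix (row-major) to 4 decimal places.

source (pnp_recover): camera pose = R=[-0.3777 -0.9075 0.1837; 0.8640 -0.4167 -0.2824; 0.3329 0.0521 0.9415], t=(-0.2401, -0.0195, 6.0368)
after S1 (compose_se3): R=[-0.8584 -0.4962 0.1301; 0.3271 -0.7248 -0.6064; 0.3952 -0.4780 0.7844], t=(-0.0821, -4.2236, 4.2233)
after S2 (rot_of_se3): [-0.8584 -0.4962 0.1301; 0.3271 -0.7248 -0.6064; 0.3952 -0.4780 0.7844]
after S3 (compose_so3): [-0.6931 -0.6496 -0.3124; 0.6828 -0.4529 -0.5733; 0.2309 -0.6107 0.7574]

rotation (matrix) = ((-0.6931, -0.6496, -0.3124), (0.6828, -0.4529, -0.5733), (0.2309, -0.6107, 0.7574))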